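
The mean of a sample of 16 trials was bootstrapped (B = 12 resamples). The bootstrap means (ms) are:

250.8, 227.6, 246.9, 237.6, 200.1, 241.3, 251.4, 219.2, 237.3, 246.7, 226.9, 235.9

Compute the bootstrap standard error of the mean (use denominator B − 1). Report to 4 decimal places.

SE* = 14.8857

Bootstrap SE is the standard deviation of the 12 replicate means.
Mean of replicates: (250.8 + 227.6 + 246.9 + 237.6 + 200.1 + 241.3 + 251.4 + 219.2 + 237.3 + 246.7 + 226.9 + 235.9) / 12 = 2821.70000 / 12 = 235.14167
Sum of squared deviations: (+15.65833)² + (−7.54167)² + (+11.75833)² + (+2.45833)² + (−35.04167)² + (+6.15833)² + (+16.25833)² + (−15.94167)² + (+2.15833)² + (+11.55833)² + (−8.24167)² + (+0.75833)² = 2437.42917
Variance = 2437.42917 / 11 = 221.58447
SE* = √221.58447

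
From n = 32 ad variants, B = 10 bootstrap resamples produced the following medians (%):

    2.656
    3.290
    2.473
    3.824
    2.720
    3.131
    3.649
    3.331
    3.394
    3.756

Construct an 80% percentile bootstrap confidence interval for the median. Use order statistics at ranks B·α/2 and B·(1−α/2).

(2.473, 3.756)

Sorted replicates: 2.473, 2.656, 2.720, 3.131, 3.290, 3.331, 3.394, 3.649, 3.756, 3.824
α = 0.20; lower rank = 10 × 0.100 = 1; upper rank = 10 × 0.900 = 9.
The 1st smallest replicate is 2.473; the 9th is 3.756.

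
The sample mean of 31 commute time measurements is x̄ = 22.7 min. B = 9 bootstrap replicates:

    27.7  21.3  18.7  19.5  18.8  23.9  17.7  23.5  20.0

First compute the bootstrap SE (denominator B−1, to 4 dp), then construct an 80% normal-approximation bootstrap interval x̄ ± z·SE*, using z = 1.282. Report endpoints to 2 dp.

(18.56, 26.84)

Mean of replicates = 21.2333; sum of squared deviations = 83.4200; SE* = √(83.4200/8) = 3.2292
Margin = 1.282 × 3.2292 = 4.140
Interval: 22.7 ± 4.140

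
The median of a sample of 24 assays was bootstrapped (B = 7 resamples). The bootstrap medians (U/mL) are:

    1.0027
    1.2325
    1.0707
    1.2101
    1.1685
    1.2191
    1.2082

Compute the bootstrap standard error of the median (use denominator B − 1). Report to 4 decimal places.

Bootstrap SE is the standard deviation of the 7 replicate medians.
Mean of replicates: (1.0027 + 1.2325 + 1.0707 + 1.2101 + 1.1685 + 1.2191 + 1.2082) / 7 = 8.11180 / 7 = 1.15883
Sum of squared deviations: (−0.15613)² + (+0.07367)² + (−0.08813)² + (+0.05127)² + (+0.00967)² + (+0.06027)² + (+0.04937)² = 0.04636
Variance = 0.04636 / 6 = 0.00773
SE* = √0.00773

SE* = 0.0879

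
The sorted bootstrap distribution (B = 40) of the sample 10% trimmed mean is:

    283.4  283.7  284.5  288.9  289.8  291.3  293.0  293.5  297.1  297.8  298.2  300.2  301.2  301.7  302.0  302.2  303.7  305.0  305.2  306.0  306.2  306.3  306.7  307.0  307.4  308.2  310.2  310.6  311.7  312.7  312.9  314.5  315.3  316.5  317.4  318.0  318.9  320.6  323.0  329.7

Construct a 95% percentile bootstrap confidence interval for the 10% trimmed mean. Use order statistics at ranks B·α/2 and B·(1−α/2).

(283.4, 323.0)

α = 0.05; lower rank = 40 × 0.025 = 1; upper rank = 40 × 0.975 = 39.
The 1st smallest replicate is 283.4; the 39th is 323.0.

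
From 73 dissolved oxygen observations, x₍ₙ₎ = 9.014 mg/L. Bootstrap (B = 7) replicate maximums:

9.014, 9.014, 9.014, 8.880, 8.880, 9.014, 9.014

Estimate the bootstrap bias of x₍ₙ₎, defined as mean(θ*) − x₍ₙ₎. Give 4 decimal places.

bias = −0.0383

mean(θ*) = (9.014 + 9.014 + 9.014 + 8.880 + 8.880 + 9.014 + 9.014) / 7 = 8.97571
bias = 8.97571 − 9.014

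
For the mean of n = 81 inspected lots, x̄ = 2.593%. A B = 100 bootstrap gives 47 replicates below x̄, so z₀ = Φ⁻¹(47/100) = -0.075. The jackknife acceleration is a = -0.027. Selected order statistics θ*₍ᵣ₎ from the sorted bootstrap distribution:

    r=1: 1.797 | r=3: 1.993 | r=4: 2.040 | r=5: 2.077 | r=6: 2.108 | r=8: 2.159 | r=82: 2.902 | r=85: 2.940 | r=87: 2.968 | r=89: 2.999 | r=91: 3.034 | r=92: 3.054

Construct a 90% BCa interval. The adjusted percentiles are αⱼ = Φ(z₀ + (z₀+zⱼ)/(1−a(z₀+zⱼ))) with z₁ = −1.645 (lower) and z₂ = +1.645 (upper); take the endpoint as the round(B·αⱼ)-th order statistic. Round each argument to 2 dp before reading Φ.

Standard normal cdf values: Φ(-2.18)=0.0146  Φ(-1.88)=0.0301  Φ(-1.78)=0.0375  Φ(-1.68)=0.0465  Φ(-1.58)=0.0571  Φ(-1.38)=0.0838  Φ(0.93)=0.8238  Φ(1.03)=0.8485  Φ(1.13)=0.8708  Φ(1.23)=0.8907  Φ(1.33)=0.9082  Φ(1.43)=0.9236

(1.993, 3.054)

Lower: z₀ + z₁ = -0.075 + (-1.645) = -1.720; 1 − a(z₀+z₁) = 1 − (-0.027)(-1.720) = 0.9536; argument = -0.075 + (-1.720)/0.9536 = -1.8788 → -1.88.
α₁ = Φ(-1.88) = 0.0301; rank = round(100 × 0.0301) = 3; θ*₍3₎ = 1.993.
Upper: z₀ + z₂ = 1.570; 1 − a(z₀+z₂) = 1.0424; argument = 1.4312 → 1.43; α₂ = 0.9236; rank = 92; θ*₍92₎ = 3.054.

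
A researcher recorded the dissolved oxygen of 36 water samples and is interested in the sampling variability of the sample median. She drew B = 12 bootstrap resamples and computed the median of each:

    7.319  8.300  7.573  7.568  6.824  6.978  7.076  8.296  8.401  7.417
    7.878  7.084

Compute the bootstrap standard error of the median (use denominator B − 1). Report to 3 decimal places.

SE* = 0.549

Bootstrap SE is the standard deviation of the 12 replicate medians.
Mean of replicates: (7.319 + 8.300 + 7.573 + 7.568 + 6.824 + 6.978 + 7.076 + 8.296 + 8.401 + 7.417 + 7.878 + 7.084) / 12 = 90.7140 / 12 = 7.5595
Sum of squared deviations: (−0.2405)² + (+0.7405)² + (+0.0135)² + (+0.0085)² + (−0.7355)² + (−0.5815)² + (−0.4835)² + (+0.7365)² + (+0.8415)² + (−0.1425)² + (+0.3185)² + (−0.4755)² = 3.3177
Variance = 3.3177 / 11 = 0.3016
SE* = √0.3016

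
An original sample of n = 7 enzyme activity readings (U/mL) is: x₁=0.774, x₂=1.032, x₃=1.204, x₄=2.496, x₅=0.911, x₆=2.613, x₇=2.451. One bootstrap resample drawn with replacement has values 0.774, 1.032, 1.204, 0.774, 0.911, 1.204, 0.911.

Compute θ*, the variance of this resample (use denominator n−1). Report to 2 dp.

θ* = 0.03

Mean = 0.9729; sum of squared deviations = 0.1971
s² = 0.1971 / 6 = 0.0328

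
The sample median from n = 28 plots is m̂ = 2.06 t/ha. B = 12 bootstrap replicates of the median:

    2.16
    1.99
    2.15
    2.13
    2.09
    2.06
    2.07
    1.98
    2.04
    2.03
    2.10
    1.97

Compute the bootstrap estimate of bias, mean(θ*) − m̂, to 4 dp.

bias = +0.0042

mean(θ*) = (2.16 + 1.99 + 2.15 + 2.13 + 2.09 + 2.06 + 2.07 + 1.98 + 2.04 + 2.03 + 2.10 + 1.97) / 12 = 2.06417
bias = 2.06417 − 2.06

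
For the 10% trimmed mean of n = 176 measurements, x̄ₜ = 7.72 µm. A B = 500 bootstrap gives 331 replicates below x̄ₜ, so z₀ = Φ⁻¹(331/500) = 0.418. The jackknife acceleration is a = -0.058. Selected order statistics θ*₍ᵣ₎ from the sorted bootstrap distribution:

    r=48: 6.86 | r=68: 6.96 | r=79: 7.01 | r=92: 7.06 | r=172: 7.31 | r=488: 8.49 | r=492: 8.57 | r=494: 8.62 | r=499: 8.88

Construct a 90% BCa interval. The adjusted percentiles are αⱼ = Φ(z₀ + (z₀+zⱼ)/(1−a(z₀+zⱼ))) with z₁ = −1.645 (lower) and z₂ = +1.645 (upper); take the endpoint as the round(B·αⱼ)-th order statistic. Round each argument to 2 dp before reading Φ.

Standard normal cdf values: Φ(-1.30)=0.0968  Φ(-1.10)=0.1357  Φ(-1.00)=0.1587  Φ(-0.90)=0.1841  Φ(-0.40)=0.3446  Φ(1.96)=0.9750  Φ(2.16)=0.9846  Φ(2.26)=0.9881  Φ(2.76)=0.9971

Lower: z₀ + z₁ = 0.418 + (-1.645) = -1.227; 1 − a(z₀+z₁) = 1 − (-0.058)(-1.227) = 0.9288; argument = 0.418 + (-1.227)/0.9288 = -0.9030 → -0.90.
α₁ = Φ(-0.90) = 0.1841; rank = round(500 × 0.1841) = 92; θ*₍92₎ = 7.06.
Upper: z₀ + z₂ = 2.063; 1 − a(z₀+z₂) = 1.1197; argument = 2.2605 → 2.26; α₂ = 0.9881; rank = 494; θ*₍494₎ = 8.62.

(7.06, 8.62)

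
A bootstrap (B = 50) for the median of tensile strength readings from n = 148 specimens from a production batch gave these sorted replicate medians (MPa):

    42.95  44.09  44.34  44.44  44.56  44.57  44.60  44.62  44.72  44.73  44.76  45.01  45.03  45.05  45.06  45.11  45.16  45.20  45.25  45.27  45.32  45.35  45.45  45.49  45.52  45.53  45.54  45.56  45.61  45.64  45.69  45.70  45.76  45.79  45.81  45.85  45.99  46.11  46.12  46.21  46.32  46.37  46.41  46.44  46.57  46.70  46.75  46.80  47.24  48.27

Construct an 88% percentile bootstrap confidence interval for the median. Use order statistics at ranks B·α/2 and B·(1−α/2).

α = 0.12; lower rank = 50 × 0.060 = 3; upper rank = 50 × 0.940 = 47.
The 3rd smallest replicate is 44.34; the 47th is 46.75.

(44.34, 46.75)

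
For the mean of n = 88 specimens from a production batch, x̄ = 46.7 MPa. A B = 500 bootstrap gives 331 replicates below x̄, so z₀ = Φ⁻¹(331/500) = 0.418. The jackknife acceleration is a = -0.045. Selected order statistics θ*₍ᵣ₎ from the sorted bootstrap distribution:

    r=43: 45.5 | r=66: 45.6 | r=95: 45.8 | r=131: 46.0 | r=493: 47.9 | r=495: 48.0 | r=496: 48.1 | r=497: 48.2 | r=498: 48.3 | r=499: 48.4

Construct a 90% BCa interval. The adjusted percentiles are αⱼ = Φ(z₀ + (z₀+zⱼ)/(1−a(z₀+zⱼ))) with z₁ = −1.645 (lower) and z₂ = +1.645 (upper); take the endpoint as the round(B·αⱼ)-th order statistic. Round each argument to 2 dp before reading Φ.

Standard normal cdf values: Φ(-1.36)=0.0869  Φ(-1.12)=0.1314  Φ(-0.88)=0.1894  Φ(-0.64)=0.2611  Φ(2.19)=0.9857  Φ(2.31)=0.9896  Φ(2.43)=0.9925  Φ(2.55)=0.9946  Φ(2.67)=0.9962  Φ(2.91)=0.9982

Lower: z₀ + z₁ = 0.418 + (-1.645) = -1.227; 1 − a(z₀+z₁) = 1 − (-0.045)(-1.227) = 0.9448; argument = 0.418 + (-1.227)/0.9448 = -0.8807 → -0.88.
α₁ = Φ(-0.88) = 0.1894; rank = round(500 × 0.1894) = 95; θ*₍95₎ = 45.8.
Upper: z₀ + z₂ = 2.063; 1 − a(z₀+z₂) = 1.0928; argument = 2.3058 → 2.31; α₂ = 0.9896; rank = 495; θ*₍495₎ = 48.0.

(45.8, 48.0)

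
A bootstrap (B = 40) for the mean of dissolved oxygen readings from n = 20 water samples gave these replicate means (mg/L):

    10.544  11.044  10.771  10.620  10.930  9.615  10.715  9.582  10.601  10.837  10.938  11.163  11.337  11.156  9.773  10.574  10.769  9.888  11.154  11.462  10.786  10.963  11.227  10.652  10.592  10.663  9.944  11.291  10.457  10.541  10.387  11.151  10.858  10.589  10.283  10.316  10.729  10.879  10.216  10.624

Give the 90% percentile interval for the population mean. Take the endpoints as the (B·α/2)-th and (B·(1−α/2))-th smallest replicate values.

(9.615, 11.291)

Sorted replicates: 9.582, 9.615, 9.773, 9.888, 9.944, 10.216, 10.283, 10.316, 10.387, 10.457, 10.541, 10.544, 10.574, 10.589, 10.592, 10.601, 10.620, 10.624, 10.652, 10.663, 10.715, 10.729, 10.769, 10.771, 10.786, 10.837, 10.858, 10.879, 10.930, 10.938, 10.963, 11.044, 11.151, 11.154, 11.156, 11.163, 11.227, 11.291, 11.337, 11.462
α = 0.10; lower rank = 40 × 0.050 = 2; upper rank = 40 × 0.950 = 38.
The 2nd smallest replicate is 9.615; the 38th is 11.291.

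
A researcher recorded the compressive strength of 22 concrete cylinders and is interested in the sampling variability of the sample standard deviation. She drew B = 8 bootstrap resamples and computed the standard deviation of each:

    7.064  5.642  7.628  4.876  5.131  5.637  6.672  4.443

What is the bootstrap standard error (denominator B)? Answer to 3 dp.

Bootstrap SE is the standard deviation of the 8 replicate standard deviations.
Mean of replicates: (7.064 + 5.642 + 7.628 + 4.876 + 5.131 + 5.637 + 6.672 + 4.443) / 8 = 47.0930 / 8 = 5.8866
Sum of squared deviations: (+1.1774)² + (−0.2446)² + (+1.7414)² + (−1.0106)² + (−0.7556)² + (−0.2496)² + (+0.7854)² + (−1.4436)² = 8.8340
Variance = 8.8340 / 8 = 1.1042
SE* = √1.1042

SE* = 1.051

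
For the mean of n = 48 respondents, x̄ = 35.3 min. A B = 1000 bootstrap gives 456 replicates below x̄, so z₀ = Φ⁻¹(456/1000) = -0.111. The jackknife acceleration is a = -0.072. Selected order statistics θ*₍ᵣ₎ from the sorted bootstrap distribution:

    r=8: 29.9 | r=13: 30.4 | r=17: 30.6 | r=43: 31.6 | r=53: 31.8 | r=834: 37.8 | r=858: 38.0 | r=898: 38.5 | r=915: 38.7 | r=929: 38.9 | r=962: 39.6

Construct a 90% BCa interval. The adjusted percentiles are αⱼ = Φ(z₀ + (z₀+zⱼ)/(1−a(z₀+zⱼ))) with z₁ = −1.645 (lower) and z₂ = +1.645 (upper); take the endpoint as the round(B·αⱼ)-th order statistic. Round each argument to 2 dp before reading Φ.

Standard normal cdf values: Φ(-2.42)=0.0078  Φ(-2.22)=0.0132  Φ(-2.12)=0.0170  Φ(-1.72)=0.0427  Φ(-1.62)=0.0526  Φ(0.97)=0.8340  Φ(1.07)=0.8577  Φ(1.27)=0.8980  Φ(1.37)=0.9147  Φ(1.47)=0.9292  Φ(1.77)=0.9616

Lower: z₀ + z₁ = -0.111 + (-1.645) = -1.756; 1 − a(z₀+z₁) = 1 − (-0.072)(-1.756) = 0.8736; argument = -0.111 + (-1.756)/0.8736 = -2.1211 → -2.12.
α₁ = Φ(-2.12) = 0.0170; rank = round(1000 × 0.0170) = 17; θ*₍17₎ = 30.6.
Upper: z₀ + z₂ = 1.534; 1 − a(z₀+z₂) = 1.1104; argument = 1.2704 → 1.27; α₂ = 0.8980; rank = 898; θ*₍898₎ = 38.5.

(30.6, 38.5)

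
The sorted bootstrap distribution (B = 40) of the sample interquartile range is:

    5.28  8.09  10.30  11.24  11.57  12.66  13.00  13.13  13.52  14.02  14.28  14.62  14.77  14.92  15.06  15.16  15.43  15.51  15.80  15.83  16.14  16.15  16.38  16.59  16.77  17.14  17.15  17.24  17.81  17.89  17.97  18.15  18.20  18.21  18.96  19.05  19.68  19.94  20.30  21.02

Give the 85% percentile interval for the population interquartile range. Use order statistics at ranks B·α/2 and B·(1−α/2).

(10.30, 19.68)

α = 0.15; lower rank = 40 × 0.075 = 3; upper rank = 40 × 0.925 = 37.
The 3rd smallest replicate is 10.30; the 37th is 19.68.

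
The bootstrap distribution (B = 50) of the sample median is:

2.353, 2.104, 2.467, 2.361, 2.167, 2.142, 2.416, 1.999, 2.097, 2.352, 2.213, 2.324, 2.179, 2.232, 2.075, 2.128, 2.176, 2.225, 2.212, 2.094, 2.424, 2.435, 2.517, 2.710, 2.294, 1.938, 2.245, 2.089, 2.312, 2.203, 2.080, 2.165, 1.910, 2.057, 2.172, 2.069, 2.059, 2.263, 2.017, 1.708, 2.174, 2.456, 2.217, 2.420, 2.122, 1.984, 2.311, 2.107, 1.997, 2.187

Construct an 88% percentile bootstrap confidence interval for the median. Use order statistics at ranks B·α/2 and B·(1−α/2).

Sorted replicates: 1.708, 1.910, 1.938, 1.984, 1.997, 1.999, 2.017, 2.057, 2.059, 2.069, 2.075, 2.080, 2.089, 2.094, 2.097, 2.104, 2.107, 2.122, 2.128, 2.142, 2.165, 2.167, 2.172, 2.174, 2.176, 2.179, 2.187, 2.203, 2.212, 2.213, 2.217, 2.225, 2.232, 2.245, 2.263, 2.294, 2.311, 2.312, 2.324, 2.352, 2.353, 2.361, 2.416, 2.420, 2.424, 2.435, 2.456, 2.467, 2.517, 2.710
α = 0.12; lower rank = 50 × 0.060 = 3; upper rank = 50 × 0.940 = 47.
The 3rd smallest replicate is 1.938; the 47th is 2.456.

(1.938, 2.456)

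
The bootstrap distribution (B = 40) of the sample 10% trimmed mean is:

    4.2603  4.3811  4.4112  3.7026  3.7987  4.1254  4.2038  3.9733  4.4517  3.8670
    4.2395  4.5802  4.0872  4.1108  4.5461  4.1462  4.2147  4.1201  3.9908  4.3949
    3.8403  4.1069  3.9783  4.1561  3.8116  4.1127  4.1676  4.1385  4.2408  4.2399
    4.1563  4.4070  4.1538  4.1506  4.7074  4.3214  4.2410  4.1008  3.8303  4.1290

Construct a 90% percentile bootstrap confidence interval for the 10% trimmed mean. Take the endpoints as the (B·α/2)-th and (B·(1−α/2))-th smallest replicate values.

(3.7987, 4.5461)

Sorted replicates: 3.7026, 3.7987, 3.8116, 3.8303, 3.8403, 3.8670, 3.9733, 3.9783, 3.9908, 4.0872, 4.1008, 4.1069, 4.1108, 4.1127, 4.1201, 4.1254, 4.1290, 4.1385, 4.1462, 4.1506, 4.1538, 4.1561, 4.1563, 4.1676, 4.2038, 4.2147, 4.2395, 4.2399, 4.2408, 4.2410, 4.2603, 4.3214, 4.3811, 4.3949, 4.4070, 4.4112, 4.4517, 4.5461, 4.5802, 4.7074
α = 0.10; lower rank = 40 × 0.050 = 2; upper rank = 40 × 0.950 = 38.
The 2nd smallest replicate is 3.7987; the 38th is 4.5461.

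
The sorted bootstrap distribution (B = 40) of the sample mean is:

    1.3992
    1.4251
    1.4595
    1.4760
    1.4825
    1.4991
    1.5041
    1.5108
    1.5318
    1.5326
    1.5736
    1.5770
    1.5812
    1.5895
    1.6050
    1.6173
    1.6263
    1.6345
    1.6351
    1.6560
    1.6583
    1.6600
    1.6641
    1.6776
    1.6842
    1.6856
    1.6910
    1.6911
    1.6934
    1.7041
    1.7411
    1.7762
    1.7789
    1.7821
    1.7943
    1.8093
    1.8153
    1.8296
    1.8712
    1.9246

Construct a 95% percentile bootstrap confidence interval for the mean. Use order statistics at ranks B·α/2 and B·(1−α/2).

(1.3992, 1.8712)

α = 0.05; lower rank = 40 × 0.025 = 1; upper rank = 40 × 0.975 = 39.
The 1st smallest replicate is 1.3992; the 39th is 1.8712.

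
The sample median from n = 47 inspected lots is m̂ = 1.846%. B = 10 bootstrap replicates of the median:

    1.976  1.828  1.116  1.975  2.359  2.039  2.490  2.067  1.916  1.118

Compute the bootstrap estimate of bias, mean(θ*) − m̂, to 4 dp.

bias = +0.0424

mean(θ*) = (1.976 + 1.828 + 1.116 + 1.975 + 2.359 + 2.039 + 2.490 + 2.067 + 1.916 + 1.118) / 10 = 1.88840
bias = 1.88840 − 1.846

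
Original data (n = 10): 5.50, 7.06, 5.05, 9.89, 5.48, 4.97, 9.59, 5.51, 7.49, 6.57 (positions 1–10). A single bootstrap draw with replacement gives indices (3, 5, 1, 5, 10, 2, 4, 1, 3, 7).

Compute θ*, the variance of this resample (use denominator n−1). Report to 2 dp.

θ* = 3.29

Resample values: 5.05, 5.48, 5.50, 5.48, 6.57, 7.06, 9.89, 5.50, 5.05, 9.59.
Mean = 6.5170; sum of squared deviations = 29.6416
s² = 29.6416 / 9 = 3.2935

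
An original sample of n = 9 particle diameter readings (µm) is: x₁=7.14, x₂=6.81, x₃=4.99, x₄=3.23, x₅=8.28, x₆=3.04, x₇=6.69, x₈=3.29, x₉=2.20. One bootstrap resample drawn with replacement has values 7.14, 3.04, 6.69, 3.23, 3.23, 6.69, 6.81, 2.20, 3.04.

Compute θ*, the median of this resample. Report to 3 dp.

θ* = 3.230

Sorted: 2.20, 3.04, 3.04, 3.23, 3.23, 6.69, 6.69, 6.81, 7.14
Median = middle value = 3.230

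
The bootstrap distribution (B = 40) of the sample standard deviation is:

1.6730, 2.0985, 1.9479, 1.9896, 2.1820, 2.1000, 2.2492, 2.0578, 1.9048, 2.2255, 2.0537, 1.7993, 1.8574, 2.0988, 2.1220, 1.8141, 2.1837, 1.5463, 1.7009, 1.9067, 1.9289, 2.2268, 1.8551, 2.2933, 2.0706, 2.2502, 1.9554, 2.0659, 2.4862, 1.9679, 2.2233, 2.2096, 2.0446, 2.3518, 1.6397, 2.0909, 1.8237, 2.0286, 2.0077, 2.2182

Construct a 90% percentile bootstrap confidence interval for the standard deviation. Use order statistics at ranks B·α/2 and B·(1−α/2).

(1.6397, 2.2933)

Sorted replicates: 1.5463, 1.6397, 1.6730, 1.7009, 1.7993, 1.8141, 1.8237, 1.8551, 1.8574, 1.9048, 1.9067, 1.9289, 1.9479, 1.9554, 1.9679, 1.9896, 2.0077, 2.0286, 2.0446, 2.0537, 2.0578, 2.0659, 2.0706, 2.0909, 2.0985, 2.0988, 2.1000, 2.1220, 2.1820, 2.1837, 2.2096, 2.2182, 2.2233, 2.2255, 2.2268, 2.2492, 2.2502, 2.2933, 2.3518, 2.4862
α = 0.10; lower rank = 40 × 0.050 = 2; upper rank = 40 × 0.950 = 38.
The 2nd smallest replicate is 1.6397; the 38th is 2.2933.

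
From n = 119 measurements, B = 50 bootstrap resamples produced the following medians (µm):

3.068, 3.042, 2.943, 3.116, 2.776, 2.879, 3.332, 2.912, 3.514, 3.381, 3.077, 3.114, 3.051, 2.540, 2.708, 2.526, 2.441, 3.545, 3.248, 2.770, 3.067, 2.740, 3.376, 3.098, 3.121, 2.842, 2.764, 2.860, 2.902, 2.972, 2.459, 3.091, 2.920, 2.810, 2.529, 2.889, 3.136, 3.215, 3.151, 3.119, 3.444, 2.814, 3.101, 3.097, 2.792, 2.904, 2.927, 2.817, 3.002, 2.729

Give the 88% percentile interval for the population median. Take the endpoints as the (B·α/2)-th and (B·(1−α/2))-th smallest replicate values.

(2.526, 3.381)

Sorted replicates: 2.441, 2.459, 2.526, 2.529, 2.540, 2.708, 2.729, 2.740, 2.764, 2.770, 2.776, 2.792, 2.810, 2.814, 2.817, 2.842, 2.860, 2.879, 2.889, 2.902, 2.904, 2.912, 2.920, 2.927, 2.943, 2.972, 3.002, 3.042, 3.051, 3.067, 3.068, 3.077, 3.091, 3.097, 3.098, 3.101, 3.114, 3.116, 3.119, 3.121, 3.136, 3.151, 3.215, 3.248, 3.332, 3.376, 3.381, 3.444, 3.514, 3.545
α = 0.12; lower rank = 50 × 0.060 = 3; upper rank = 50 × 0.940 = 47.
The 3rd smallest replicate is 2.526; the 47th is 3.381.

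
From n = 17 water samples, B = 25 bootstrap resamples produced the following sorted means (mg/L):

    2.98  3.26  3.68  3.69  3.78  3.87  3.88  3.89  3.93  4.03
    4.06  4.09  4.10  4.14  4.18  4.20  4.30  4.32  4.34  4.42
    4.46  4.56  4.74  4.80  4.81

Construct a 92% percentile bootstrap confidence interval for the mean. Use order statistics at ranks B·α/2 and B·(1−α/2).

(2.98, 4.80)

α = 0.08; lower rank = 25 × 0.040 = 1; upper rank = 25 × 0.960 = 24.
The 1st smallest replicate is 2.98; the 24th is 4.80.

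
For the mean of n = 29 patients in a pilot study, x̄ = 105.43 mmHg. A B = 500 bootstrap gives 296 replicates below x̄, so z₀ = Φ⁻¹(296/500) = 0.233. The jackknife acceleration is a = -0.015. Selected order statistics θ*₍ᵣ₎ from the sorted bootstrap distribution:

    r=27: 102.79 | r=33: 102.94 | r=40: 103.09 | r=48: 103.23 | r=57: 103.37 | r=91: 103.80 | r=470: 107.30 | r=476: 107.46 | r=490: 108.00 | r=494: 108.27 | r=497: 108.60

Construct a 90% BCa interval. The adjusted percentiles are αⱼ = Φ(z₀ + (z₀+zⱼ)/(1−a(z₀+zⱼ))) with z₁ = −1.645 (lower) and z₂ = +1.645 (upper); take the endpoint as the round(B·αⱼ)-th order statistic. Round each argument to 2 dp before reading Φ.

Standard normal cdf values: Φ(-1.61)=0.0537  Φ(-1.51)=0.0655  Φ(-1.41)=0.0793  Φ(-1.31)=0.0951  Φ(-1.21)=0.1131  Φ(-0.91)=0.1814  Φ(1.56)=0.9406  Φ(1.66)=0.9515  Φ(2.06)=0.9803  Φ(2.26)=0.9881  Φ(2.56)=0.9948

Lower: z₀ + z₁ = 0.233 + (-1.645) = -1.412; 1 − a(z₀+z₁) = 1 − (-0.015)(-1.412) = 0.9788; argument = 0.233 + (-1.412)/0.9788 = -1.2096 → -1.21.
α₁ = Φ(-1.21) = 0.1131; rank = round(500 × 0.1131) = 57; θ*₍57₎ = 103.37.
Upper: z₀ + z₂ = 1.878; 1 − a(z₀+z₂) = 1.0282; argument = 2.0595 → 2.06; α₂ = 0.9803; rank = 490; θ*₍490₎ = 108.00.

(103.37, 108.00)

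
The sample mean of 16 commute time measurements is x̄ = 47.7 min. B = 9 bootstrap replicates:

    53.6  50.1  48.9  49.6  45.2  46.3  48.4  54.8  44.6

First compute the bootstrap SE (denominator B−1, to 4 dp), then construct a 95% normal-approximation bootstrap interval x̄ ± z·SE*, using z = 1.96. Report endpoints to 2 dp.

Mean of replicates = 49.0556; sum of squared deviations = 97.8022; SE* = √(97.8022/8) = 3.4965
Margin = 1.96 × 3.4965 = 6.853
Interval: 47.7 ± 6.853

(40.85, 54.55)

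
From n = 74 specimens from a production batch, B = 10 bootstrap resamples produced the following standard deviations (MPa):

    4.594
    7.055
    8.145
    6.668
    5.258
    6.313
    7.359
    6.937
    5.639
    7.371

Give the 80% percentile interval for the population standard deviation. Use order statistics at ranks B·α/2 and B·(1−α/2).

Sorted replicates: 4.594, 5.258, 5.639, 6.313, 6.668, 6.937, 7.055, 7.359, 7.371, 8.145
α = 0.20; lower rank = 10 × 0.100 = 1; upper rank = 10 × 0.900 = 9.
The 1st smallest replicate is 4.594; the 9th is 7.371.

(4.594, 7.371)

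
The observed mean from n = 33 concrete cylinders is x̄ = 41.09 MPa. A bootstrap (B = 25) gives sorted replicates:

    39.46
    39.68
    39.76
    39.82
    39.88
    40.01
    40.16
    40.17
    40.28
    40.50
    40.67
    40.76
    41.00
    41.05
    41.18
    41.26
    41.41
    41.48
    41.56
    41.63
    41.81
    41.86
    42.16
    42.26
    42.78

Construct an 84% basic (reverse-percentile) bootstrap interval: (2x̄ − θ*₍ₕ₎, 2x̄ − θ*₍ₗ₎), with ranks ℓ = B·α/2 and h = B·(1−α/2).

(40.02, 42.50)

Percentile endpoints at ranks 2 and 23: θ*₍2₎ = 39.68, θ*₍23₎ = 42.16.
Basic interval reflects these around x̄:
  lower = 2 × 41.09 − 42.16 = 40.02
  upper = 2 × 41.09 − 39.68 = 42.50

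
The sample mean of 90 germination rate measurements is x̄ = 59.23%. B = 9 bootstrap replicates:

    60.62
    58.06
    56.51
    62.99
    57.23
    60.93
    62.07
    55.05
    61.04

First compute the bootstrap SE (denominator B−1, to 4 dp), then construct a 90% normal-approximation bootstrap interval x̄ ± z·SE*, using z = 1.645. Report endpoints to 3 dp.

Mean of replicates = 59.3889; sum of squared deviations = 60.3139; SE* = √(60.3139/8) = 2.7458
Margin = 1.645 × 2.7458 = 4.5168
Interval: 59.23 ± 4.5168

(54.713, 63.747)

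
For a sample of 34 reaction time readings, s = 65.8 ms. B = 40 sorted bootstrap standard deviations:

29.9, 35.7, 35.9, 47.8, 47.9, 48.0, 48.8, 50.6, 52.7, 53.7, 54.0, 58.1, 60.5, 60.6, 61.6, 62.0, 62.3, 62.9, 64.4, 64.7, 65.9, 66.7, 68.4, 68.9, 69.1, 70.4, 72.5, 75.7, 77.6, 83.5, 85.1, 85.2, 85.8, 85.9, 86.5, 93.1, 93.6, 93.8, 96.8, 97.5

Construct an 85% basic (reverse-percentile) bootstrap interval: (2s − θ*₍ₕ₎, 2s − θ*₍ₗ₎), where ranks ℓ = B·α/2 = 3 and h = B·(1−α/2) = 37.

Percentile endpoints at ranks 3 and 37: θ*₍3₎ = 35.9, θ*₍37₎ = 93.6.
Basic interval reflects these around s:
  lower = 2 × 65.8 − 93.6 = 38.0
  upper = 2 × 65.8 − 35.9 = 95.7

(38.0, 95.7)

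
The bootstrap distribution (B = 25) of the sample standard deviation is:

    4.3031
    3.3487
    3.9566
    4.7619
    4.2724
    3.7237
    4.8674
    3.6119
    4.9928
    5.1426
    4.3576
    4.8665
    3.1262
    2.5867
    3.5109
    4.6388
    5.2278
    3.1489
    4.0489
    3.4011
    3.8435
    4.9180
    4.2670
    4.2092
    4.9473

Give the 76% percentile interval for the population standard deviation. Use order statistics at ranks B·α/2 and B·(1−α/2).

(3.1489, 4.9473)

Sorted replicates: 2.5867, 3.1262, 3.1489, 3.3487, 3.4011, 3.5109, 3.6119, 3.7237, 3.8435, 3.9566, 4.0489, 4.2092, 4.2670, 4.2724, 4.3031, 4.3576, 4.6388, 4.7619, 4.8665, 4.8674, 4.9180, 4.9473, 4.9928, 5.1426, 5.2278
α = 0.24; lower rank = 25 × 0.120 = 3; upper rank = 25 × 0.880 = 22.
The 3rd smallest replicate is 3.1489; the 22nd is 4.9473.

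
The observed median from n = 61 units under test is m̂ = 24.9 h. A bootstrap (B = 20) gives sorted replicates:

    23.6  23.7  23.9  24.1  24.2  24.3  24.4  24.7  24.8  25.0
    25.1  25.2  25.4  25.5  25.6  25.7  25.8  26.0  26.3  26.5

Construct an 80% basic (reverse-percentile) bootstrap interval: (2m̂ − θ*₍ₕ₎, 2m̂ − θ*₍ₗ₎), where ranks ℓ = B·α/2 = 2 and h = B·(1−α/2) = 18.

Percentile endpoints at ranks 2 and 18: θ*₍2₎ = 23.7, θ*₍18₎ = 26.0.
Basic interval reflects these around m̂:
  lower = 2 × 24.9 − 26.0 = 23.8
  upper = 2 × 24.9 − 23.7 = 26.1

(23.8, 26.1)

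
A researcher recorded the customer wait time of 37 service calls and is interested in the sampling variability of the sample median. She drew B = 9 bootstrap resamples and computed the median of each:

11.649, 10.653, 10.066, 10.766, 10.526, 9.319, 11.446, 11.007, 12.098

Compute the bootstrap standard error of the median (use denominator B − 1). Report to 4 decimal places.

Bootstrap SE is the standard deviation of the 9 replicate medians.
Mean of replicates: (11.649 + 10.653 + 10.066 + 10.766 + 10.526 + 9.319 + 11.446 + 11.007 + 12.098) / 9 = 97.53000 / 9 = 10.83667
Sum of squared deviations: (+0.81233)² + (−0.18367)² + (−0.77067)² + (−0.07067)² + (−0.31067)² + (−1.51767)² + (+0.60933)² + (+0.17033)² + (+1.26133)² = 5.68363
Variance = 5.68363 / 8 = 0.71045
SE* = √0.71045

SE* = 0.8429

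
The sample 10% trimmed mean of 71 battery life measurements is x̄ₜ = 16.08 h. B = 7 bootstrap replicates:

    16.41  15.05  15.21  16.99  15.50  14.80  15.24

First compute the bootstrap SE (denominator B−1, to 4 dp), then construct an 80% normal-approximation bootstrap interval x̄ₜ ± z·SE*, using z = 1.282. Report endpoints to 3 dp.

Mean of replicates = 15.6000; sum of squared deviations = 3.8224; SE* = √(3.8224/6) = 0.7982
Margin = 1.282 × 0.7982 = 1.0233
Interval: 16.08 ± 1.0233

(15.057, 17.103)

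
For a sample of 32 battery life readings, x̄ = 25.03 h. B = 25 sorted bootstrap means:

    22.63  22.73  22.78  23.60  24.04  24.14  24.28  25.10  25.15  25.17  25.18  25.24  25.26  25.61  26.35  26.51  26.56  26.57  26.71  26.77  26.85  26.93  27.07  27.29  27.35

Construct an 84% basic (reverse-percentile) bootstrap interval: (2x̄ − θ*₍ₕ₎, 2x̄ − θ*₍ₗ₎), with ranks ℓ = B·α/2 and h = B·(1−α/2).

(22.99, 27.33)

Percentile endpoints at ranks 2 and 23: θ*₍2₎ = 22.73, θ*₍23₎ = 27.07.
Basic interval reflects these around x̄:
  lower = 2 × 25.03 − 27.07 = 22.99
  upper = 2 × 25.03 − 22.73 = 27.33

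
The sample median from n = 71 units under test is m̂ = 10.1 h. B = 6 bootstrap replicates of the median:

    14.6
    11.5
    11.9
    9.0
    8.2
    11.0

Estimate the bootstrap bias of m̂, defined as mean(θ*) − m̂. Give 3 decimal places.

bias = +0.933

mean(θ*) = (14.6 + 11.5 + 11.9 + 9.0 + 8.2 + 11.0) / 6 = 11.0333
bias = 11.0333 − 10.1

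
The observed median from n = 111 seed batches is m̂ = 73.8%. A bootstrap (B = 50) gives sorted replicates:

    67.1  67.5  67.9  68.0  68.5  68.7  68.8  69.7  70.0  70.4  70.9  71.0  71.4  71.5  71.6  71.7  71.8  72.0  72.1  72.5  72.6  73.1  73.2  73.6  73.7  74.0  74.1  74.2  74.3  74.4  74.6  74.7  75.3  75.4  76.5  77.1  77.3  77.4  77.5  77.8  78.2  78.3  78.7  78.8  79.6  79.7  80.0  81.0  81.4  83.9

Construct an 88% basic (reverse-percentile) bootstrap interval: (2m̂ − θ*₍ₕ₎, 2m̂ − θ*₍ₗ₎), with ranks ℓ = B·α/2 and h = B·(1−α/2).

Percentile endpoints at ranks 3 and 47: θ*₍3₎ = 67.9, θ*₍47₎ = 80.0.
Basic interval reflects these around m̂:
  lower = 2 × 73.8 − 80.0 = 67.6
  upper = 2 × 73.8 − 67.9 = 79.7

(67.6, 79.7)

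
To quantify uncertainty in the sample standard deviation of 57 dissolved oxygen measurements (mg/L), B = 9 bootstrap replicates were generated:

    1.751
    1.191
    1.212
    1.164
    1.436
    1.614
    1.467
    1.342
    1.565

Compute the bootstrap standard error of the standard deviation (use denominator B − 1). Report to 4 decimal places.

Bootstrap SE is the standard deviation of the 9 replicate standard deviations.
Mean of replicates: (1.751 + 1.191 + 1.212 + 1.164 + 1.436 + 1.614 + 1.467 + 1.342 + 1.565) / 9 = 12.74200 / 9 = 1.41578
Sum of squared deviations: (+0.33522)² + (−0.22478)² + (−0.20378)² + (−0.25178)² + (+0.02022)² + (+0.19822)² + (+0.05122)² + (−0.07378)² + (+0.14922)² = 0.33785
Variance = 0.33785 / 8 = 0.04223
SE* = √0.04223

SE* = 0.2055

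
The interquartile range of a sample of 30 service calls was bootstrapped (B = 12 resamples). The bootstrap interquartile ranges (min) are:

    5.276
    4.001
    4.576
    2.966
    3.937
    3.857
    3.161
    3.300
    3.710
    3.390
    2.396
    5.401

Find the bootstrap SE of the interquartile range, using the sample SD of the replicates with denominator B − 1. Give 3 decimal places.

Bootstrap SE is the standard deviation of the 12 replicate interquartile ranges.
Mean of replicates: (5.276 + 4.001 + 4.576 + 2.966 + 3.937 + 3.857 + 3.161 + 3.300 + 3.710 + 3.390 + 2.396 + 5.401) / 12 = 45.9710 / 12 = 3.8309
Sum of squared deviations: (+1.4451)² + (+0.1701)² + (+0.7451)² + (−0.8649)² + (+0.1061)² + (+0.0261)² + (−0.6699)² + (−0.5309)² + (−0.1209)² + (−0.4409)² + (−1.4349)² + (+1.5701)² = 8.8962
Variance = 8.8962 / 11 = 0.8087
SE* = √0.8087

SE* = 0.899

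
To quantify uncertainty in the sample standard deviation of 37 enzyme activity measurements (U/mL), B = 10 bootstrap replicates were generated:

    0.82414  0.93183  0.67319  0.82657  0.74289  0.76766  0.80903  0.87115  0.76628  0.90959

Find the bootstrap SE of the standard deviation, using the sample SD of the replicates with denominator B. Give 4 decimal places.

Bootstrap SE is the standard deviation of the 10 replicate standard deviations.
Mean of replicates: (0.82414 + 0.93183 + 0.67319 + 0.82657 + 0.74289 + 0.76766 + 0.80903 + 0.87115 + 0.76628 + 0.90959) / 10 = 8.122330 / 10 = 0.812233
Sum of squared deviations: (+0.011907)² + (+0.119597)² + (−0.139043)² + (+0.014337)² + (−0.069343)² + (−0.044573)² + (−0.003203)² + (+0.058917)² + (−0.045953)² + (+0.097357)² = 0.055850
Variance = 0.055850 / 10 = 0.005585
SE* = √0.005585

SE* = 0.0747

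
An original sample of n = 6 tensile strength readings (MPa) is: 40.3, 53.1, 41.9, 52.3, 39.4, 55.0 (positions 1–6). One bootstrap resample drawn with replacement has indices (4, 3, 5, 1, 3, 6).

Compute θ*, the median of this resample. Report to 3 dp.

Resample values: 52.3, 41.9, 39.4, 40.3, 41.9, 55.0.
Sorted: 39.4, 40.3, 41.9, 41.9, 52.3, 55.0
Median = average of the two middle values = 41.900

θ* = 41.900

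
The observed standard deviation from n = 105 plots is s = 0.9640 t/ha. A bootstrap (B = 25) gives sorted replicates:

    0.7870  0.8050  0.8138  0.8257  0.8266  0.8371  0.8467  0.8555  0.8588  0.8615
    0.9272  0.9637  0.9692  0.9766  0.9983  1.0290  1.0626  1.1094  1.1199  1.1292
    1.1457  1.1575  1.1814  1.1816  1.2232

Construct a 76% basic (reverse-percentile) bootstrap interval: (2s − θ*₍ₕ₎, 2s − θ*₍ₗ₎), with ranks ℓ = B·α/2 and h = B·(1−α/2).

(0.7705, 1.1142)

Percentile endpoints at ranks 3 and 22: θ*₍3₎ = 0.8138, θ*₍22₎ = 1.1575.
Basic interval reflects these around s:
  lower = 2 × 0.9640 − 1.1575 = 0.7705
  upper = 2 × 0.9640 − 0.8138 = 1.1142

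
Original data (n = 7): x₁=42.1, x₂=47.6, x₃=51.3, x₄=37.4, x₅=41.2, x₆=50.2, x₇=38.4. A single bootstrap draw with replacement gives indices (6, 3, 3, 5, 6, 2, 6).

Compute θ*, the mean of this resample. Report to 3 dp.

θ* = 48.857

Resample values: 50.2, 51.3, 51.3, 41.2, 50.2, 47.6, 50.2.
Mean = (50.2 + 51.3 + 51.3 + 41.2 + 50.2 + 47.6 + 50.2) / 7 = 342.00 / 7 = 48.857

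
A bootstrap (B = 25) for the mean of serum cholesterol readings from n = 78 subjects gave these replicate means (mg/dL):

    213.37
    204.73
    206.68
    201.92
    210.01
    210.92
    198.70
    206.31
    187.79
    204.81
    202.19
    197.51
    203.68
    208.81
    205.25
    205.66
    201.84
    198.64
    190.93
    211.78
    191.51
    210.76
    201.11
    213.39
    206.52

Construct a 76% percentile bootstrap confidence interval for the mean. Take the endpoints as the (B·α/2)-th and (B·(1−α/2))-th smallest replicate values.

(191.51, 210.92)

Sorted replicates: 187.79, 190.93, 191.51, 197.51, 198.64, 198.70, 201.11, 201.84, 201.92, 202.19, 203.68, 204.73, 204.81, 205.25, 205.66, 206.31, 206.52, 206.68, 208.81, 210.01, 210.76, 210.92, 211.78, 213.37, 213.39
α = 0.24; lower rank = 25 × 0.120 = 3; upper rank = 25 × 0.880 = 22.
The 3rd smallest replicate is 191.51; the 22nd is 210.92.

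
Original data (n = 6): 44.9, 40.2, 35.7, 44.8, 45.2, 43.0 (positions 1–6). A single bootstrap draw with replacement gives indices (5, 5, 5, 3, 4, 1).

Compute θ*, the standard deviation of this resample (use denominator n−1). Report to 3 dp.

θ* = 3.825

Resample values: 45.2, 45.2, 45.2, 35.7, 44.8, 44.9.
Mean = 43.5000; sum of squared deviations = 73.1600
s² = 73.1600 / 5 = 14.6320
s = √14.6320 = 3.825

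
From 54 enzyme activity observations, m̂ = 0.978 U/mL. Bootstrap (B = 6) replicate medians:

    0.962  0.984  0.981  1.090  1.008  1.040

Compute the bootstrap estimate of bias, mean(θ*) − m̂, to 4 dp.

mean(θ*) = (0.962 + 0.984 + 0.981 + 1.090 + 1.008 + 1.040) / 6 = 1.01083
bias = 1.01083 − 0.978

bias = +0.0328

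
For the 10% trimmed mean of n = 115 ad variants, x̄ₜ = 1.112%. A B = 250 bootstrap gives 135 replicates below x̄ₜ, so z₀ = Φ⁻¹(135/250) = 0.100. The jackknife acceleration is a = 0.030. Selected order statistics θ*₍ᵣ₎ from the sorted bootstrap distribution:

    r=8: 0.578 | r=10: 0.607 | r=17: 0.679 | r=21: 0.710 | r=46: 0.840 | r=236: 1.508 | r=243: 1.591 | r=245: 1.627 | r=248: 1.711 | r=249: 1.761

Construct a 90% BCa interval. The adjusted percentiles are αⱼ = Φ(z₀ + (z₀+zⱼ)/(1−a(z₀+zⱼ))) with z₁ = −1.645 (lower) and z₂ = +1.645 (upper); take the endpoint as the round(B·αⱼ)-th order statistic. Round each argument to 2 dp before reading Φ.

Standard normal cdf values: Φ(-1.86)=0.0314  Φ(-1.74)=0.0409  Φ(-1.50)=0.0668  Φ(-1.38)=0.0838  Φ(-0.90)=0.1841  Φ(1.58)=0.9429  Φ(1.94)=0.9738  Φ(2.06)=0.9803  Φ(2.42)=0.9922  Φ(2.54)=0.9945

Lower: z₀ + z₁ = 0.100 + (-1.645) = -1.545; 1 − a(z₀+z₁) = 1 − (0.030)(-1.545) = 1.0463; argument = 0.100 + (-1.545)/1.0463 = -1.3766 → -1.38.
α₁ = Φ(-1.38) = 0.0838; rank = round(250 × 0.0838) = 21; θ*₍21₎ = 0.710.
Upper: z₀ + z₂ = 1.745; 1 − a(z₀+z₂) = 0.9476; argument = 1.9414 → 1.94; α₂ = 0.9738; rank = 243; θ*₍243₎ = 1.591.

(0.710, 1.591)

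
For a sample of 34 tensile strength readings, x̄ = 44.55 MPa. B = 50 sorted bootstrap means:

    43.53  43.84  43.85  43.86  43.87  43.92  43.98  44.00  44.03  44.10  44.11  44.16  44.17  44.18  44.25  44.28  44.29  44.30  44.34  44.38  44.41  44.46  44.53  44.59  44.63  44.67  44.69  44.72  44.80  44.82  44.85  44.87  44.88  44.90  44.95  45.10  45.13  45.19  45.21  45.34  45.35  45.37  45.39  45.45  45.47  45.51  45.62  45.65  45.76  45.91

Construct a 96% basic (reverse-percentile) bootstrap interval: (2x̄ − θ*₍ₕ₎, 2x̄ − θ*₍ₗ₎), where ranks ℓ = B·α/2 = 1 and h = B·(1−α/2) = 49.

(43.34, 45.57)

Percentile endpoints at ranks 1 and 49: θ*₍1₎ = 43.53, θ*₍49₎ = 45.76.
Basic interval reflects these around x̄:
  lower = 2 × 44.55 − 45.76 = 43.34
  upper = 2 × 44.55 − 43.53 = 45.57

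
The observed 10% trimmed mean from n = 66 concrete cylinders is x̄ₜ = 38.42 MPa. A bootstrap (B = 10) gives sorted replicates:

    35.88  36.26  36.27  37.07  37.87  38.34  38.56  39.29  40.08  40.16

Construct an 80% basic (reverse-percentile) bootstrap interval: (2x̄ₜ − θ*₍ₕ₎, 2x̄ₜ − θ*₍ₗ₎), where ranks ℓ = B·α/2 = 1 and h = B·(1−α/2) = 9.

Percentile endpoints at ranks 1 and 9: θ*₍1₎ = 35.88, θ*₍9₎ = 40.08.
Basic interval reflects these around x̄ₜ:
  lower = 2 × 38.42 − 40.08 = 36.76
  upper = 2 × 38.42 − 35.88 = 40.96

(36.76, 40.96)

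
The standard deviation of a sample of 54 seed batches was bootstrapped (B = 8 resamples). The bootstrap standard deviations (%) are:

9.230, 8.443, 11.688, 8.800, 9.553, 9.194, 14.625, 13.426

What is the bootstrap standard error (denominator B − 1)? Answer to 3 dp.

Bootstrap SE is the standard deviation of the 8 replicate standard deviations.
Mean of replicates: (9.230 + 8.443 + 11.688 + 8.800 + 9.553 + 9.194 + 14.625 + 13.426) / 8 = 84.9590 / 8 = 10.6199
Sum of squared deviations: (−1.3899)² + (−2.1769)² + (+1.0681)² + (−1.8199)² + (−1.0669)² + (−1.4259)² + (+4.0051)² + (+2.8061)² = 38.2101
Variance = 38.2101 / 7 = 5.4586
SE* = √5.4586

SE* = 2.336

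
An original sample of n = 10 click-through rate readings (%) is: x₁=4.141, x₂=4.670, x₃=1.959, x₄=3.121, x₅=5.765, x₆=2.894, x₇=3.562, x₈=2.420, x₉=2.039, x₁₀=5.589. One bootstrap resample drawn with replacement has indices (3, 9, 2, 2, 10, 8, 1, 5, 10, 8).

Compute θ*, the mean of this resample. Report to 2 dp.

Resample values: 1.959, 2.039, 4.670, 4.670, 5.589, 2.420, 4.141, 5.765, 5.589, 2.420.
Mean = (1.959 + 2.039 + 4.670 + 4.670 + 5.589 + 2.420 + 4.141 + 5.765 + 5.589 + 2.420) / 10 = 39.2620 / 10 = 3.93

θ* = 3.93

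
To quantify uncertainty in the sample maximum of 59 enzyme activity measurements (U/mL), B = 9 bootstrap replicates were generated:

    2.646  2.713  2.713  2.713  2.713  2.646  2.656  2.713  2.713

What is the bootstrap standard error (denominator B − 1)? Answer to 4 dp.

Bootstrap SE is the standard deviation of the 9 replicate maximums.
Mean of replicates: (2.646 + 2.713 + 2.713 + 2.713 + 2.713 + 2.646 + 2.656 + 2.713 + 2.713) / 9 = 24.226000 / 9 = 2.691778
Sum of squared deviations: (−0.045778)² + (+0.021222)² + (+0.021222)² + (+0.021222)² + (+0.021222)² + (−0.045778)² + (−0.035778)² + (+0.021222)² + (+0.021222)² = 0.008174
Variance = 0.008174 / 8 = 0.001022
SE* = √0.001022

SE* = 0.0320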